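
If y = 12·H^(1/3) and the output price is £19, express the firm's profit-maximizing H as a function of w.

MP_H = (1/3)·12·H^(-2/3) = 4·H^(-2/3).
Setting P·MP_H = w: 76·H^(-2/3) = w.
Solving for H: H^(-2/3) = w/76, so H = (76/w)^(3/2).

H(w) = (76/w)^(3/2)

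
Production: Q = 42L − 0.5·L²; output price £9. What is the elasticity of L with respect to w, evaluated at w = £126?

From P·MP_L = w with MP_L = 42 − L, labor demand is L(w) = 42 − w/9.
dL/dw = −1/(9) = -1/9.
At w = 126, L = 28, so ε = (dL/dw)·(w/L) = (-1/9)·(126/28) = -0.5.

ε = -0.5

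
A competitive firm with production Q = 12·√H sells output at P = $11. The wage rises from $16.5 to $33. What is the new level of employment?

From P·MP_H = w with MP_H = 6·H^(-1/2), the labor demand is H(w) = (66/w)^(2).
At w = 16.5: H = 16. At w = 33: H = 4.

H* = 4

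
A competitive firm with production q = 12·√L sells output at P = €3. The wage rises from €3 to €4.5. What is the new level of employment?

From P·MP_L = w with MP_L = 6·L^(-1/2), the labor demand is L(w) = (18/w)^(2).
At w = 3: L = 36. At w = 4.5: L = 16.

L* = 16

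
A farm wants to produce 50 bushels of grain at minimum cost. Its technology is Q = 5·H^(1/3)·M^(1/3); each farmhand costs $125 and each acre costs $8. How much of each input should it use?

Cost minimization requires the marginal rate of technical substitution to equal the input-price ratio: MP_H/MP_M = w/r.
Here MP_H/MP_M = (1/3)·(M/H)/(1/3) = (M/H). Setting this equal to 125/8 = 15.625 gives M = 15.625H.
Substituting into Q = 50: 5·H^(1/3)·(15.625H)^(1/3) = 50.
Solving, H = 8 and M = 125.

H* = 8, M* = 125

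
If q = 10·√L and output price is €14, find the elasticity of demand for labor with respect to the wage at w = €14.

ε = -2

MP_L = (1/2)·10·L^(-1/2), so P·MP_L = w gives 70·L^(-1/2) = w.
Solving, L(w) = (70/w)^(2). This is a constant-elasticity form: L ∝ w^(−2), so ε = −2.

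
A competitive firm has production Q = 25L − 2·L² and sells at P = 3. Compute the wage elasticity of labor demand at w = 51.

ε = -2.125

From P·MP_L = w with MP_L = 25 − 4L, labor demand is L(w) = (25 − w/3)/4.
dL/dw = −1/(12) = -1/12.
At w = 51, L = 2, so ε = (dL/dw)·(w/L) = (-1/12)·(51/2) = -2.125.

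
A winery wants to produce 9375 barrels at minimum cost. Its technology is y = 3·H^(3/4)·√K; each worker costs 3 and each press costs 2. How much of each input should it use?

Cost minimization requires the marginal rate of technical substitution to equal the input-price ratio: MP_H/MP_K = w/r.
Here MP_H/MP_K = (3/4)·(K/H)/(1/2) = 1.5·(K/H). Setting this equal to 3/2 = 1.5 gives K = H.
Substituting into y = 9375: 3·H^(3/4)·(H)^(1/2) = 9375.
Solving, H = 625 and K = 625.

H* = 625, K* = 625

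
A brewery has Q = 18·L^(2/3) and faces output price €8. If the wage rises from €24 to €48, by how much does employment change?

From P·MP_L = w with MP_L = 12·L^(-1/3), the labor demand is L(w) = (96/w)^(3).
At w = 24: L = 64. At w = 48: L = 8.
ΔL = 8 − 64 = -56.

ΔL = -56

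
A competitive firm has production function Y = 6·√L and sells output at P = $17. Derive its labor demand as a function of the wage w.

L(w) = 2601/w²

MP_L = (1/2)·6·L^(-1/2) = 3·L^(-1/2).
Setting P·MP_L = w: 51·L^(-1/2) = w.
Solving for L: L^(-1/2) = w/51, so L = (51/w)^(2).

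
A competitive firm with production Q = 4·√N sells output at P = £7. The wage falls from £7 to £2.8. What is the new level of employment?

From P·MP_N = w with MP_N = 2·N^(-1/2), the labor demand is N(w) = (14/w)^(2).
At w = 7: N = 4. At w = 2.8: N = 25.

N* = 25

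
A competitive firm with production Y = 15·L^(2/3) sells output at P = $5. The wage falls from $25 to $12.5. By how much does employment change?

ΔL = 56

From P·MP_L = w with MP_L = 10·L^(-1/3), the labor demand is L(w) = (50/w)^(3).
At w = 25: L = 8. At w = 12.5: L = 64.
ΔL = 64 − 8 = 56.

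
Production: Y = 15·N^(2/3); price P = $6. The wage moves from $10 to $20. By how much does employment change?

ΔN = -189

From P·MP_N = w with MP_N = 10·N^(-1/3), the labor demand is N(w) = (60/w)^(3).
At w = 10: N = 216. At w = 20: N = 27.
ΔN = 27 − 216 = -189.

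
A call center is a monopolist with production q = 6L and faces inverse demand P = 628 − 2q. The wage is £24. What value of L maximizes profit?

L* = 26

Marginal revenue from the inverse demand is MR = 628 − 4q.
The marginal product is MP_L = 6.
A monopolist hires until marginal revenue product equals the wage: MR·MP_L = w.
(628 − 24L)·6 = 24, so L = 26.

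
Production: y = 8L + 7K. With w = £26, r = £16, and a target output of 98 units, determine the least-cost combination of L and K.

L* = 0, K* = 14

The inputs are perfect substitutes, so the firm uses whichever has the lower cost per unit of output.
Cost per unit of output via L is w/8 = 3.25; via K it is r/7 = 16/7. K is cheaper.
Producing y = 98 with K alone: L = 0, K = 14.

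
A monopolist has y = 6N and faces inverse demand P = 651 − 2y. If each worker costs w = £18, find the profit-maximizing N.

Marginal revenue from the inverse demand is MR = 651 − 4y.
The marginal product is MP_N = 6.
A monopolist hires until marginal revenue product equals the wage: MR·MP_N = w.
(651 − 24N)·6 = 18, so N = 27.

N* = 27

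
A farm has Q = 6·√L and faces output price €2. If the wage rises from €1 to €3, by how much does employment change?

From P·MP_L = w with MP_L = 3·L^(-1/2), the labor demand is L(w) = (6/w)^(2).
At w = 1: L = 36. At w = 3: L = 4.
ΔL = 4 − 36 = -32.

ΔL = -32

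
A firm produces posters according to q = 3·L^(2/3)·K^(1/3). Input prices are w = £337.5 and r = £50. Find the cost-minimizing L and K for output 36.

Cost minimization requires the marginal rate of technical substitution to equal the input-price ratio: MP_L/MP_K = w/r.
Here MP_L/MP_K = (2/3)·(K/L)/(1/3) = 2·(K/L). Setting this equal to 337.5/50 = 6.75 gives K = 3.375L.
Substituting into q = 36: 3·L^(2/3)·(3.375L)^(1/3) = 36.
Solving, L = 8 and K = 27.

L* = 8, K* = 27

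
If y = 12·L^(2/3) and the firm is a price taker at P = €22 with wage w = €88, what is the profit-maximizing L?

MP_L = (2/3)·12·L^(-1/3) = 8·L^(-1/3).
Profit maximization for a price taker requires P·MP_L = w: 22·8·L^(-1/3) = 88.
So L^(-1/3) = 0.5, which gives L = 8.

L* = 8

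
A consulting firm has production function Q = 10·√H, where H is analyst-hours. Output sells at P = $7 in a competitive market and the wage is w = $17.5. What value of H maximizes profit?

MP_H = (1/2)·10·H^(-1/2) = 5·H^(-1/2).
Profit maximization for a price taker requires P·MP_H = w: 7·5·H^(-1/2) = 17.5.
So H^(-1/2) = 0.5, which gives H = 4.

H* = 4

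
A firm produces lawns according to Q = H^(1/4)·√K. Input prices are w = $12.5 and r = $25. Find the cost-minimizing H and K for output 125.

Cost minimization requires the marginal rate of technical substitution to equal the input-price ratio: MP_H/MP_K = w/r.
Here MP_H/MP_K = (1/4)·(K/H)/(1/2) = 0.5·(K/H). Setting this equal to 12.5/25 = 0.5 gives K = H.
Substituting into Q = 125: H^(1/4)·(H)^(1/2) = 125.
Solving, H = 625 and K = 625.

H* = 625, K* = 625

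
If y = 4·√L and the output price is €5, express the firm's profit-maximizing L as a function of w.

MP_L = (1/2)·4·L^(-1/2) = 2·L^(-1/2).
Setting P·MP_L = w: 10·L^(-1/2) = w.
Solving for L: L^(-1/2) = w/10, so L = (10/w)^(2).

L(w) = 100/w²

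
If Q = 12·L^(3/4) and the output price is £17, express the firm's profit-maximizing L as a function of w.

MP_L = (3/4)·12·L^(-1/4) = 9·L^(-1/4).
Setting P·MP_L = w: 153·L^(-1/4) = w.
Solving for L: L^(-1/4) = w/153, so L = (153/w)^(4).

L(w) = (153/w)^(4)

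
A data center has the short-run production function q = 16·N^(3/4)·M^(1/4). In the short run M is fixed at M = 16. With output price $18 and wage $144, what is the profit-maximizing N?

With M = 16, MP_N = (3/4)·16·N^(-1/4)·16^(1/4) = 24·N^(-1/4).
Profit maximization for a price taker requires P·MP_N = w: 18·24·N^(-1/4) = 144.
So N^(-1/4) = 1/3, which gives N = 81.

N* = 81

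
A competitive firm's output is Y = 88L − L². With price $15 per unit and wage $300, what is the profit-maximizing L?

The marginal product of L is MP_L = 88 − 2L.
A price-taking firm hires until the value of the marginal product equals the wage: P·MP_L = w, so 15·(88 − 2L) = 300.
Then 88 − 2L = 20, giving L = 34.

L* = 34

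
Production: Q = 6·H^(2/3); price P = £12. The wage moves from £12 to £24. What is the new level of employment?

H* = 8

From P·MP_H = w with MP_H = 4·H^(-1/3), the labor demand is H(w) = (48/w)^(3).
At w = 12: H = 64. At w = 24: H = 8.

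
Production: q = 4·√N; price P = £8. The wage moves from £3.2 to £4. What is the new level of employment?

From P·MP_N = w with MP_N = 2·N^(-1/2), the labor demand is N(w) = (16/w)^(2).
At w = 3.2: N = 25. At w = 4: N = 16.

N* = 16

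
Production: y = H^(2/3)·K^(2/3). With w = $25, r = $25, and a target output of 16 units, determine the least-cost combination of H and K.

H* = 8, K* = 8

Cost minimization requires the marginal rate of technical substitution to equal the input-price ratio: MP_H/MP_K = w/r.
Here MP_H/MP_K = (2/3)·(K/H)/(2/3) = (K/H). Setting this equal to 25/25 = 1 gives K = H.
Substituting into y = 16: H^(2/3)·(H)^(2/3) = 16.
Solving, H = 8 and K = 8.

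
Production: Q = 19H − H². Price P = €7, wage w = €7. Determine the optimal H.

H* = 9

The marginal product of H is MP_H = 19 − 2H.
A price-taking firm hires until the value of the marginal product equals the wage: P·MP_H = w, so 7·(19 − 2H) = 7.
Then 19 − 2H = 1, giving H = 9.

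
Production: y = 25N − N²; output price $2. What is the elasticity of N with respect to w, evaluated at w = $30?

From P·MP_N = w with MP_N = 25 − 2N, labor demand is N(w) = (25 − w/2)/2.
dN/dw = −1/(4) = -0.25.
At w = 30, N = 5, so ε = (dN/dw)·(w/N) = (-0.25)·(30/5) = -1.5.

ε = -1.5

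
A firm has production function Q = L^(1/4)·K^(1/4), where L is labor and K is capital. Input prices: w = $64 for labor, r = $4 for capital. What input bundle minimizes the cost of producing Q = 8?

Cost minimization requires the marginal rate of technical substitution to equal the input-price ratio: MP_L/MP_K = w/r.
Here MP_L/MP_K = (1/4)·(K/L)/(1/4) = (K/L). Setting this equal to 64/4 = 16 gives K = 16L.
Substituting into Q = 8: L^(1/4)·(16L)^(1/4) = 8.
Solving, L = 16 and K = 256.

L* = 16, K* = 256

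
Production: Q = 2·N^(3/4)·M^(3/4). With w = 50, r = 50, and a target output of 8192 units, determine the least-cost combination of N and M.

N* = 256, M* = 256

Cost minimization requires the marginal rate of technical substitution to equal the input-price ratio: MP_N/MP_M = w/r.
Here MP_N/MP_M = (3/4)·(M/N)/(3/4) = (M/N). Setting this equal to 50/50 = 1 gives M = N.
Substituting into Q = 8192: 2·N^(3/4)·(N)^(3/4) = 8192.
Solving, N = 256 and M = 256.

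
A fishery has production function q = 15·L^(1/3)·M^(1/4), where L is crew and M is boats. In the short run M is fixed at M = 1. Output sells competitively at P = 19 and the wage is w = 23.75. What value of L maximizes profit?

L* = 8

With M = 1, MP_L = (1/3)·15·L^(-2/3)·1^(1/4) = 5·L^(-2/3).
Profit maximization for a price taker requires P·MP_L = w: 19·5·L^(-2/3) = 23.75.
So L^(-2/3) = 0.25, which gives L = 8.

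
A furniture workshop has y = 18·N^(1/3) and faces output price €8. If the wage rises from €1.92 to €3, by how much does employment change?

From P·MP_N = w with MP_N = 6·N^(-2/3), the labor demand is N(w) = (48/w)^(3/2).
At w = 1.92: N = 125. At w = 3: N = 64.
ΔN = 64 − 125 = -61.

ΔN = -61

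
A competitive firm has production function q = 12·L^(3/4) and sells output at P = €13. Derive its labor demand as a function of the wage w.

MP_L = (3/4)·12·L^(-1/4) = 9·L^(-1/4).
Setting P·MP_L = w: 117·L^(-1/4) = w.
Solving for L: L^(-1/4) = w/117, so L = (117/w)^(4).

L(w) = (117/w)^(4)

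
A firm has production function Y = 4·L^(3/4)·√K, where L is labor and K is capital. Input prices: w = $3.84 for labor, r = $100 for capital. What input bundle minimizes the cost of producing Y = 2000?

Cost minimization requires the marginal rate of technical substitution to equal the input-price ratio: MP_L/MP_K = w/r.
Here MP_L/MP_K = (3/4)·(K/L)/(1/2) = 1.5·(K/L). Setting this equal to 3.84/100 = 0.0384 gives K = 0.0256L.
Substituting into Y = 2000: 4·L^(3/4)·(0.0256L)^(1/2) = 2000.
Solving, L = 625 and K = 16.

L* = 625, K* = 16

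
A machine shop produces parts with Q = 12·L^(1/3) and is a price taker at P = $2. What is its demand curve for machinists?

MP_L = (1/3)·12·L^(-2/3) = 4·L^(-2/3).
Setting P·MP_L = w: 8·L^(-2/3) = w.
Solving for L: L^(-2/3) = w/8, so L = (8/w)^(3/2).

L(w) = (8/w)^(3/2)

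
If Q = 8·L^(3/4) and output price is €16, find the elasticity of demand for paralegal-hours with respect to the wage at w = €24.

MP_L = (3/4)·8·L^(-1/4), so P·MP_L = w gives 96·L^(-1/4) = w.
Solving, L(w) = (96/w)^(4). This is a constant-elasticity form: L ∝ w^(−4), so ε = −4.

ε = -4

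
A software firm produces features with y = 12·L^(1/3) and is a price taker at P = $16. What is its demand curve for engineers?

L(w) = (64/w)^(3/2)

MP_L = (1/3)·12·L^(-2/3) = 4·L^(-2/3).
Setting P·MP_L = w: 64·L^(-2/3) = w.
Solving for L: L^(-2/3) = w/64, so L = (64/w)^(3/2).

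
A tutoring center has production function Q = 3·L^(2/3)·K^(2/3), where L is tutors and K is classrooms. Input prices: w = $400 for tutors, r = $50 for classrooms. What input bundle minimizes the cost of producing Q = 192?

Cost minimization requires the marginal rate of technical substitution to equal the input-price ratio: MP_L/MP_K = w/r.
Here MP_L/MP_K = (2/3)·(K/L)/(2/3) = (K/L). Setting this equal to 400/50 = 8 gives K = 8L.
Substituting into Q = 192: 3·L^(2/3)·(8L)^(2/3) = 192.
Solving, L = 8 and K = 64.

L* = 8, K* = 64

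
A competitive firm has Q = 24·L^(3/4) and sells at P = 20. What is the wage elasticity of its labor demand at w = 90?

ε = -4

MP_L = (3/4)·24·L^(-1/4), so P·MP_L = w gives 360·L^(-1/4) = w.
Solving, L(w) = (360/w)^(4). This is a constant-elasticity form: L ∝ w^(−4), so ε = −4.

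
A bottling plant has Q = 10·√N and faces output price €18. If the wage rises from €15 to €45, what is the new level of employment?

From P·MP_N = w with MP_N = 5·N^(-1/2), the labor demand is N(w) = (90/w)^(2).
At w = 15: N = 36. At w = 45: N = 4.

N* = 4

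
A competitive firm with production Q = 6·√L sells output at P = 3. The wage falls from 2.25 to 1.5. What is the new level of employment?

From P·MP_L = w with MP_L = 3·L^(-1/2), the labor demand is L(w) = (9/w)^(2).
At w = 2.25: L = 16. At w = 1.5: L = 36.

L* = 36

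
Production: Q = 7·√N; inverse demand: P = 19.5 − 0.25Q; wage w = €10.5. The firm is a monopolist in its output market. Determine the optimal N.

Marginal revenue from the inverse demand is MR = 19.5 − 0.5Q.
The marginal product is MP_N = 3.5·N^(-1/2).
A monopolist hires until marginal revenue product equals the wage: MR·MP_N = w.
At N, Q = 7·√N. Substituting and solving: (19.5 − 3.5·√N)·3.5·N^(-1/2) = 10.5 gives N = 9.

N* = 9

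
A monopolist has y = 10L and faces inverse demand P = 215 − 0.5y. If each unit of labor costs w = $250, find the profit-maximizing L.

Marginal revenue from the inverse demand is MR = 215 − y.
The marginal product is MP_L = 10.
A monopolist hires until marginal revenue product equals the wage: MR·MP_L = w.
(215 − 10L)·10 = 250, so L = 19.

L* = 19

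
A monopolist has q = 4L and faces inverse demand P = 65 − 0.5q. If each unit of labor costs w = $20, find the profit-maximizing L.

Marginal revenue from the inverse demand is MR = 65 − q.
The marginal product is MP_L = 4.
A monopolist hires until marginal revenue product equals the wage: MR·MP_L = w.
(65 − 4L)·4 = 20, so L = 15.

L* = 15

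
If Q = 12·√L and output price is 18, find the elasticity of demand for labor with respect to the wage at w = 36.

MP_L = (1/2)·12·L^(-1/2), so P·MP_L = w gives 108·L^(-1/2) = w.
Solving, L(w) = (108/w)^(2). This is a constant-elasticity form: L ∝ w^(−2), so ε = −2.

ε = -2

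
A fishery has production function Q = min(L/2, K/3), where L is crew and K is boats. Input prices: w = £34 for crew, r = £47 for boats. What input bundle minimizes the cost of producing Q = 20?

L* = 40, K* = 60

With a fixed-proportions technology, the cost-minimizing bundle uses no slack in either input: L/2 = K/3 = Q.
So L = 2·20 = 40 and K = 3·20 = 60.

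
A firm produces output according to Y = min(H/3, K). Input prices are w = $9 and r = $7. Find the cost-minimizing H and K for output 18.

H* = 54, K* = 18

With a fixed-proportions technology, the cost-minimizing bundle uses no slack in either input: H/3 = K = Y.
So H = 3·18 = 54 and K = 18.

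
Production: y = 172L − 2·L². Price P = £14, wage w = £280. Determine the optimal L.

The marginal product of L is MP_L = 172 − 4L.
A price-taking firm hires until the value of the marginal product equals the wage: P·MP_L = w, so 14·(172 − 4L) = 280.
Then 172 − 4L = 20, giving L = 38.

L* = 38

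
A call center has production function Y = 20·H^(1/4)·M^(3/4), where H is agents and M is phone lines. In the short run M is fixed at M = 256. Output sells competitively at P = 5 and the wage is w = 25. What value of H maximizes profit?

With M = 256, MP_H = (1/4)·20·H^(-3/4)·256^(3/4) = 320·H^(-3/4).
Profit maximization for a price taker requires P·MP_H = w: 5·320·H^(-3/4) = 25.
So H^(-3/4) = 0.015625, which gives H = 256.

H* = 256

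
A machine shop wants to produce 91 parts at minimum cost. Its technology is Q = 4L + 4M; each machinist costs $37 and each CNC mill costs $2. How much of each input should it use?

L* = 0, M* = 22.75

The inputs are perfect substitutes, so the firm uses whichever has the lower cost per unit of output.
Cost per unit of output via L is w/4 = 9.25; via M it is r/4 = 0.5. M is cheaper.
Producing Q = 91 with M alone: L = 0, M = 22.75.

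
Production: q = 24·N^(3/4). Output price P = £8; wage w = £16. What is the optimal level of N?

MP_N = (3/4)·24·N^(-1/4) = 18·N^(-1/4).
Profit maximization for a price taker requires P·MP_N = w: 8·18·N^(-1/4) = 16.
So N^(-1/4) = 1/9, which gives N = 6561.

N* = 6561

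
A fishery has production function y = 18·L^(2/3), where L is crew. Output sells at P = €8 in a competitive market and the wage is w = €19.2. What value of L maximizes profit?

L* = 125

MP_L = (2/3)·18·L^(-1/3) = 12·L^(-1/3).
Profit maximization for a price taker requires P·MP_L = w: 8·12·L^(-1/3) = 19.2.
So L^(-1/3) = 0.2, which gives L = 125.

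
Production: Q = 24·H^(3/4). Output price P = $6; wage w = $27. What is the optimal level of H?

H* = 256

MP_H = (3/4)·24·H^(-1/4) = 18·H^(-1/4).
Profit maximization for a price taker requires P·MP_H = w: 6·18·H^(-1/4) = 27.
So H^(-1/4) = 0.25, which gives H = 256.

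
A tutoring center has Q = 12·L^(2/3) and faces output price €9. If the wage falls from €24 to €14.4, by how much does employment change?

ΔL = 98

From P·MP_L = w with MP_L = 8·L^(-1/3), the labor demand is L(w) = (72/w)^(3).
At w = 24: L = 27. At w = 14.4: L = 125.
ΔL = 125 − 27 = 98.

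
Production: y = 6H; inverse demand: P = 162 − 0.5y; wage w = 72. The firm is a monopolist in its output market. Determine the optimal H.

H* = 25

Marginal revenue from the inverse demand is MR = 162 − y.
The marginal product is MP_H = 6.
A monopolist hires until marginal revenue product equals the wage: MR·MP_H = w.
(162 − 6H)·6 = 72, so H = 25.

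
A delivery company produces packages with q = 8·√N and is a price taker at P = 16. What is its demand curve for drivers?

MP_N = (1/2)·8·N^(-1/2) = 4·N^(-1/2).
Setting P·MP_N = w: 64·N^(-1/2) = w.
Solving for N: N^(-1/2) = w/64, so N = (64/w)^(2).

N(w) = 4096/w²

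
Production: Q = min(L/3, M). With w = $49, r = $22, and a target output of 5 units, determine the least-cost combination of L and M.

With a fixed-proportions technology, the cost-minimizing bundle uses no slack in either input: L/3 = M = Q.
So L = 3·5 = 15 and M = 5.

L* = 15, M* = 5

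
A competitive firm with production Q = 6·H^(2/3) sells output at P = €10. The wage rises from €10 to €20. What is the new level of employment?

H* = 8

From P·MP_H = w with MP_H = 4·H^(-1/3), the labor demand is H(w) = (40/w)^(3).
At w = 10: H = 64. At w = 20: H = 8.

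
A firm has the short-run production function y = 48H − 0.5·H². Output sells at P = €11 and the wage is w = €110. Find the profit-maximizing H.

The marginal product of H is MP_H = 48 − H.
A price-taking firm hires until the value of the marginal product equals the wage: P·MP_H = w, so 11·(48 − H) = 110.
Then 48 − H = 10, giving H = 38.

H* = 38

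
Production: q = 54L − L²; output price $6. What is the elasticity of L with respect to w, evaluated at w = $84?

From P·MP_L = w with MP_L = 54 − 2L, labor demand is L(w) = (54 − w/6)/2.
dL/dw = −1/(12) = -1/12.
At w = 84, L = 20, so ε = (dL/dw)·(w/L) = (-1/12)·(84/20) = -0.35.

ε = -0.35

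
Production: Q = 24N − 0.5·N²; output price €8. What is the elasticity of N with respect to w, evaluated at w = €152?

ε = -3.8

From P·MP_N = w with MP_N = 24 − N, labor demand is N(w) = 24 − w/8.
dN/dw = −1/(8) = -0.125.
At w = 152, N = 5, so ε = (dN/dw)·(w/N) = (-0.125)·(152/5) = -3.8.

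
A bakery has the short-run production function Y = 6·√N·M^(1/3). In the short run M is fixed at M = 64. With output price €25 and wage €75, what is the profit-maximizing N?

With M = 64, MP_N = (1/2)·6·N^(-1/2)·64^(1/3) = 12·N^(-1/2).
Profit maximization for a price taker requires P·MP_N = w: 25·12·N^(-1/2) = 75.
So N^(-1/2) = 0.25, which gives N = 16.

N* = 16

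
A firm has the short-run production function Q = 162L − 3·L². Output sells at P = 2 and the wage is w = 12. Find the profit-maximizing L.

L* = 26

The marginal product of L is MP_L = 162 − 6L.
A price-taking firm hires until the value of the marginal product equals the wage: P·MP_L = w, so 2·(162 − 6L) = 12.
Then 162 − 6L = 6, giving L = 26.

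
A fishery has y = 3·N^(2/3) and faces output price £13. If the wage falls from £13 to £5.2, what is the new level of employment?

From P·MP_N = w with MP_N = 2·N^(-1/3), the labor demand is N(w) = (26/w)^(3).
At w = 13: N = 8. At w = 5.2: N = 125.

N* = 125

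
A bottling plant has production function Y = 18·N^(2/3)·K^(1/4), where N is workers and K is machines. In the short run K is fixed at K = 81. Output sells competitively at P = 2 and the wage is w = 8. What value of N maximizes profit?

N* = 729

With K = 81, MP_N = (2/3)·18·N^(-1/3)·81^(1/4) = 36·N^(-1/3).
Profit maximization for a price taker requires P·MP_N = w: 2·36·N^(-1/3) = 8.
So N^(-1/3) = 1/9, which gives N = 729.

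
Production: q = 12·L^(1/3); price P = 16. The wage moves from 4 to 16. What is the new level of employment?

L* = 8

From P·MP_L = w with MP_L = 4·L^(-2/3), the labor demand is L(w) = (64/w)^(3/2).
At w = 4: L = 64. At w = 16: L = 8.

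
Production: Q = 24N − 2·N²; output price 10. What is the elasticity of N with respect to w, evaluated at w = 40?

ε = -0.2

From P·MP_N = w with MP_N = 24 − 4N, labor demand is N(w) = (24 − w/10)/4.
dN/dw = −1/(40) = -0.025.
At w = 40, N = 5, so ε = (dN/dw)·(w/N) = (-0.025)·(40/5) = -0.2.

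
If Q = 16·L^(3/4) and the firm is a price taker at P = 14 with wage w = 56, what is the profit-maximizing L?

L* = 81

MP_L = (3/4)·16·L^(-1/4) = 12·L^(-1/4).
Profit maximization for a price taker requires P·MP_L = w: 14·12·L^(-1/4) = 56.
So L^(-1/4) = 1/3, which gives L = 81.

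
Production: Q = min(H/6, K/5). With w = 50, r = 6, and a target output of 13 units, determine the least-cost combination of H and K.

With a fixed-proportions technology, the cost-minimizing bundle uses no slack in either input: H/6 = K/5 = Q.
So H = 6·13 = 78 and K = 5·13 = 65.

H* = 78, K* = 65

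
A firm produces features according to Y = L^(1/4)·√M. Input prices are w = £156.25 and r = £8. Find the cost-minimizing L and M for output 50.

L* = 16, M* = 625

Cost minimization requires the marginal rate of technical substitution to equal the input-price ratio: MP_L/MP_M = w/r.
Here MP_L/MP_M = (1/4)·(M/L)/(1/2) = 0.5·(M/L). Setting this equal to 156.25/8 = 19.53125 gives M = 39.0625L.
Substituting into Y = 50: L^(1/4)·(39.0625L)^(1/2) = 50.
Solving, L = 16 and M = 625.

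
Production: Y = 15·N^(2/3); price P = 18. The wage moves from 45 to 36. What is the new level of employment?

N* = 125

From P·MP_N = w with MP_N = 10·N^(-1/3), the labor demand is N(w) = (180/w)^(3).
At w = 45: N = 64. At w = 36: N = 125.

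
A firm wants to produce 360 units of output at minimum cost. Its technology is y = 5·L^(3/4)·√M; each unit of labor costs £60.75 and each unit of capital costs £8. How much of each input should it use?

Cost minimization requires the marginal rate of technical substitution to equal the input-price ratio: MP_L/MP_M = w/r.
Here MP_L/MP_M = (3/4)·(M/L)/(1/2) = 1.5·(M/L). Setting this equal to 60.75/8 = 7.59375 gives M = 5.0625L.
Substituting into y = 360: 5·L^(3/4)·(5.0625L)^(1/2) = 360.
Solving, L = 16 and M = 81.

L* = 16, M* = 81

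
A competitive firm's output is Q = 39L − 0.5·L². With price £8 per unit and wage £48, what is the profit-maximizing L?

L* = 33

The marginal product of L is MP_L = 39 − L.
A price-taking firm hires until the value of the marginal product equals the wage: P·MP_L = w, so 8·(39 − L) = 48.
Then 39 − L = 6, giving L = 33.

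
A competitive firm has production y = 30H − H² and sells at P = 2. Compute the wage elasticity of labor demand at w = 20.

ε = -0.5

From P·MP_H = w with MP_H = 30 − 2H, labor demand is H(w) = (30 − w/2)/2.
dH/dw = −1/(4) = -0.25.
At w = 20, H = 10, so ε = (dH/dw)·(w/H) = (-0.25)·(20/10) = -0.5.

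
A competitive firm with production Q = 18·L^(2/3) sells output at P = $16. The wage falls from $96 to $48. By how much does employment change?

From P·MP_L = w with MP_L = 12·L^(-1/3), the labor demand is L(w) = (192/w)^(3).
At w = 96: L = 8. At w = 48: L = 64.
ΔL = 64 − 8 = 56.

ΔL = 56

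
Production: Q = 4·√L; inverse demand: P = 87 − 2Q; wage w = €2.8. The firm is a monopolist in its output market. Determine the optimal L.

L* = 25

Marginal revenue from the inverse demand is MR = 87 − 4Q.
The marginal product is MP_L = 2·L^(-1/2).
A monopolist hires until marginal revenue product equals the wage: MR·MP_L = w.
At L, Q = 4·√L. Substituting and solving: (87 − 16·√L)·2·L^(-1/2) = 2.8 gives L = 25.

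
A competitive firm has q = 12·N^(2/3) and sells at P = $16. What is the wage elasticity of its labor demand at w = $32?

ε = -3

MP_N = (2/3)·12·N^(-1/3), so P·MP_N = w gives 128·N^(-1/3) = w.
Solving, N(w) = (128/w)^(3). This is a constant-elasticity form: N ∝ w^(−3), so ε = −3.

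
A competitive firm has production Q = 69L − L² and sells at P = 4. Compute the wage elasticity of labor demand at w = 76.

ε = -0.38

From P·MP_L = w with MP_L = 69 − 2L, labor demand is L(w) = (69 − w/4)/2.
dL/dw = −1/(8) = -0.125.
At w = 76, L = 25, so ε = (dL/dw)·(w/L) = (-0.125)·(76/25) = -0.38.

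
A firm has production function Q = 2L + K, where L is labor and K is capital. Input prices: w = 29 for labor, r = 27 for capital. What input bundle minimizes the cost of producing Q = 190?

L* = 95, K* = 0

The inputs are perfect substitutes, so the firm uses whichever has the lower cost per unit of output.
Cost per unit of output via L is 14.5; via K it is 27. L is cheaper.
Producing Q = 190 with L alone: L = 95, K = 0.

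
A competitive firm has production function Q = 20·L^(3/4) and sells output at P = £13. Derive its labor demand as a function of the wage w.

MP_L = (3/4)·20·L^(-1/4) = 15·L^(-1/4).
Setting P·MP_L = w: 195·L^(-1/4) = w.
Solving for L: L^(-1/4) = w/195, so L = (195/w)^(4).

L(w) = (195/w)^(4)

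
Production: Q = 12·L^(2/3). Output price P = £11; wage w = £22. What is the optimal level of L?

MP_L = (2/3)·12·L^(-1/3) = 8·L^(-1/3).
Profit maximization for a price taker requires P·MP_L = w: 11·8·L^(-1/3) = 22.
So L^(-1/3) = 0.25, which gives L = 64.

L* = 64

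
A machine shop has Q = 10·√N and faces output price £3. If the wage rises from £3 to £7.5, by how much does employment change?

From P·MP_N = w with MP_N = 5·N^(-1/2), the labor demand is N(w) = (15/w)^(2).
At w = 3: N = 25. At w = 7.5: N = 4.
ΔN = 4 − 25 = -21.

ΔN = -21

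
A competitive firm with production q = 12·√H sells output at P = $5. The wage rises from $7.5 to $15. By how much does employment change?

ΔH = -12

From P·MP_H = w with MP_H = 6·H^(-1/2), the labor demand is H(w) = (30/w)^(2).
At w = 7.5: H = 16. At w = 15: H = 4.
ΔH = 4 − 16 = -12.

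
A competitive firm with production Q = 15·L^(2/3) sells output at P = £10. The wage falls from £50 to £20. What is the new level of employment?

L* = 125

From P·MP_L = w with MP_L = 10·L^(-1/3), the labor demand is L(w) = (100/w)^(3).
At w = 50: L = 8. At w = 20: L = 125.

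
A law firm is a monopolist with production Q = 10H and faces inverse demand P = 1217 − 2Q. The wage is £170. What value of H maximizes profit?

H* = 30

Marginal revenue from the inverse demand is MR = 1217 − 4Q.
The marginal product is MP_H = 10.
A monopolist hires until marginal revenue product equals the wage: MR·MP_H = w.
(1217 − 40H)·10 = 170, so H = 30.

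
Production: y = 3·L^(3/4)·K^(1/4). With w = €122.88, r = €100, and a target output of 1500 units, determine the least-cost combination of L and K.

Cost minimization requires the marginal rate of technical substitution to equal the input-price ratio: MP_L/MP_K = w/r.
Here MP_L/MP_K = (3/4)·(K/L)/(1/4) = 3·(K/L). Setting this equal to 122.88/100 = 1.2288 gives K = 0.4096L.
Substituting into y = 1500: 3·L^(3/4)·(0.4096L)^(1/4) = 1500.
Solving, L = 625 and K = 256.

L* = 625, K* = 256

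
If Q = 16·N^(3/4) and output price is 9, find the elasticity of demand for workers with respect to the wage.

ε = -4

MP_N = (3/4)·16·N^(-1/4), so P·MP_N = w gives 108·N^(-1/4) = w.
Solving, N(w) = (108/w)^(4). This is a constant-elasticity form: N ∝ w^(−4), so ε = −4.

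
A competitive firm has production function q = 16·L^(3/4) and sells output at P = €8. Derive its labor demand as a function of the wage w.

MP_L = (3/4)·16·L^(-1/4) = 12·L^(-1/4).
Setting P·MP_L = w: 96·L^(-1/4) = w.
Solving for L: L^(-1/4) = w/96, so L = (96/w)^(4).

L(w) = (96/w)^(4)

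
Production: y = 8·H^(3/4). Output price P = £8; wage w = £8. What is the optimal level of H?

MP_H = (3/4)·8·H^(-1/4) = 6·H^(-1/4).
Profit maximization for a price taker requires P·MP_H = w: 8·6·H^(-1/4) = 8.
So H^(-1/4) = 1/6, which gives H = 1296.

H* = 1296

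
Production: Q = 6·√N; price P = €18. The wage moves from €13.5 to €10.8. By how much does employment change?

From P·MP_N = w with MP_N = 3·N^(-1/2), the labor demand is N(w) = (54/w)^(2).
At w = 13.5: N = 16. At w = 10.8: N = 25.
ΔN = 25 − 16 = 9.

ΔN = 9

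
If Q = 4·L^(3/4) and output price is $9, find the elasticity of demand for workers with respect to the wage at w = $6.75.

ε = -4

MP_L = (3/4)·4·L^(-1/4), so P·MP_L = w gives 27·L^(-1/4) = w.
Solving, L(w) = (27/w)^(4). This is a constant-elasticity form: L ∝ w^(−4), so ε = −4.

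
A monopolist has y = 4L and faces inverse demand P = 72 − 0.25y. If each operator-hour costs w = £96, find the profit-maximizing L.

Marginal revenue from the inverse demand is MR = 72 − 0.5y.
The marginal product is MP_L = 4.
A monopolist hires until marginal revenue product equals the wage: MR·MP_L = w.
(72 − 2L)·4 = 96, so L = 24.

L* = 24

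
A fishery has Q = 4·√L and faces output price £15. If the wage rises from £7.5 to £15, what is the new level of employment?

L* = 4

From P·MP_L = w with MP_L = 2·L^(-1/2), the labor demand is L(w) = (30/w)^(2).
At w = 7.5: L = 16. At w = 15: L = 4.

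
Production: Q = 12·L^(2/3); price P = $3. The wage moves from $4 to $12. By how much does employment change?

From P·MP_L = w with MP_L = 8·L^(-1/3), the labor demand is L(w) = (24/w)^(3).
At w = 4: L = 216. At w = 12: L = 8.
ΔL = 8 − 216 = -208.

ΔL = -208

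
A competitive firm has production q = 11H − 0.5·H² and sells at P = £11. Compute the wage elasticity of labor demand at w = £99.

ε = -4.5

From P·MP_H = w with MP_H = 11 − H, labor demand is H(w) = 11 − w/11.
dH/dw = −1/(11) = -1/11.
At w = 99, H = 2, so ε = (dH/dw)·(w/H) = (-1/11)·(99/2) = -4.5.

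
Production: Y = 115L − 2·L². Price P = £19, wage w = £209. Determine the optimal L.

L* = 26

The marginal product of L is MP_L = 115 − 4L.
A price-taking firm hires until the value of the marginal product equals the wage: P·MP_L = w, so 19·(115 − 4L) = 209.
Then 115 − 4L = 11, giving L = 26.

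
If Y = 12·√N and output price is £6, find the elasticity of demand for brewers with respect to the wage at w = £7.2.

ε = -2

MP_N = (1/2)·12·N^(-1/2), so P·MP_N = w gives 36·N^(-1/2) = w.
Solving, N(w) = (36/w)^(2). This is a constant-elasticity form: N ∝ w^(−2), so ε = −2.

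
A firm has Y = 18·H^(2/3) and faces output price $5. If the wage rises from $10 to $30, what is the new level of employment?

H* = 8

From P·MP_H = w with MP_H = 12·H^(-1/3), the labor demand is H(w) = (60/w)^(3).
At w = 10: H = 216. At w = 30: H = 8.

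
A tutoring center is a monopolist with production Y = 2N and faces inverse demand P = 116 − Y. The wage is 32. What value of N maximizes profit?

N* = 25

Marginal revenue from the inverse demand is MR = 116 − 2Y.
The marginal product is MP_N = 2.
A monopolist hires until marginal revenue product equals the wage: MR·MP_N = w.
(116 − 4N)·2 = 32, so N = 25.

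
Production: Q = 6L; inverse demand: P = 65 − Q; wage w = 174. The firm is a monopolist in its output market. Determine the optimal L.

L* = 3

Marginal revenue from the inverse demand is MR = 65 − 2Q.
The marginal product is MP_L = 6.
A monopolist hires until marginal revenue product equals the wage: MR·MP_L = w.
(65 − 12L)·6 = 174, so L = 3.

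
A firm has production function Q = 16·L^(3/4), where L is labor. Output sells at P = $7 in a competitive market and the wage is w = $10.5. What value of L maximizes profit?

MP_L = (3/4)·16·L^(-1/4) = 12·L^(-1/4).
Profit maximization for a price taker requires P·MP_L = w: 7·12·L^(-1/4) = 10.5.
So L^(-1/4) = 0.125, which gives L = 4096.

L* = 4096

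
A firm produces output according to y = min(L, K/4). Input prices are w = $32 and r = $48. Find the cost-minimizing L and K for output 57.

With a fixed-proportions technology, the cost-minimizing bundle uses no slack in either input: L = K/4 = y.
So L = 57 and K = 4·57 = 228.

L* = 57, K* = 228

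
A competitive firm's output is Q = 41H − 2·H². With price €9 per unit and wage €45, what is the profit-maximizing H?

The marginal product of H is MP_H = 41 − 4H.
A price-taking firm hires until the value of the marginal product equals the wage: P·MP_H = w, so 9·(41 − 4H) = 45.
Then 41 − 4H = 5, giving H = 9.

H* = 9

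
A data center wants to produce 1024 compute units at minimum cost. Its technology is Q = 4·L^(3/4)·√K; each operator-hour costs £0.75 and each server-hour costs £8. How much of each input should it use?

Cost minimization requires the marginal rate of technical substitution to equal the input-price ratio: MP_L/MP_K = w/r.
Here MP_L/MP_K = (3/4)·(K/L)/(1/2) = 1.5·(K/L). Setting this equal to 0.75/8 = 0.09375 gives K = 0.0625L.
Substituting into Q = 1024: 4·L^(3/4)·(0.0625L)^(1/2) = 1024.
Solving, L = 256 and K = 16.

L* = 256, K* = 16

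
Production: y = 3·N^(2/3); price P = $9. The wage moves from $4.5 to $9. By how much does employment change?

ΔN = -56

From P·MP_N = w with MP_N = 2·N^(-1/3), the labor demand is N(w) = (18/w)^(3).
At w = 4.5: N = 64. At w = 9: N = 8.
ΔN = 8 − 64 = -56.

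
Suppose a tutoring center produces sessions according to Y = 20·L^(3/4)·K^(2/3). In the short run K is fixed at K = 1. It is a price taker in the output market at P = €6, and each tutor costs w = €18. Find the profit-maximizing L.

L* = 625

With K = 1, MP_L = (3/4)·20·L^(-1/4)·1^(2/3) = 15·L^(-1/4).
Profit maximization for a price taker requires P·MP_L = w: 6·15·L^(-1/4) = 18.
So L^(-1/4) = 0.2, which gives L = 625.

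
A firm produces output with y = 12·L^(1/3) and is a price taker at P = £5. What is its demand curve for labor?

L(w) = (20/w)^(3/2)

MP_L = (1/3)·12·L^(-2/3) = 4·L^(-2/3).
Setting P·MP_L = w: 20·L^(-2/3) = w.
Solving for L: L^(-2/3) = w/20, so L = (20/w)^(3/2).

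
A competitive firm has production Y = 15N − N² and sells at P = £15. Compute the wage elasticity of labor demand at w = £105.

From P·MP_N = w with MP_N = 15 − 2N, labor demand is N(w) = (15 − w/15)/2.
dN/dw = −1/(30) = -1/30.
At w = 105, N = 4, so ε = (dN/dw)·(w/N) = (-1/30)·(105/4) = -0.875.

ε = -0.875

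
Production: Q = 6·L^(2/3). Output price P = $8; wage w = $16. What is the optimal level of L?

L* = 8

MP_L = (2/3)·6·L^(-1/3) = 4·L^(-1/3).
Profit maximization for a price taker requires P·MP_L = w: 8·4·L^(-1/3) = 16.
So L^(-1/3) = 0.5, which gives L = 8.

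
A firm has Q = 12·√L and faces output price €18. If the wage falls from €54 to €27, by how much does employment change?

From P·MP_L = w with MP_L = 6·L^(-1/2), the labor demand is L(w) = (108/w)^(2).
At w = 54: L = 4. At w = 27: L = 16.
ΔL = 16 − 4 = 12.

ΔL = 12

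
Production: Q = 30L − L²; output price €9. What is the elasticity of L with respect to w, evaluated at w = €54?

From P·MP_L = w with MP_L = 30 − 2L, labor demand is L(w) = (30 − w/9)/2.
dL/dw = −1/(18) = -1/18.
At w = 54, L = 12, so ε = (dL/dw)·(w/L) = (-1/18)·(54/12) = -0.25.

ε = -0.25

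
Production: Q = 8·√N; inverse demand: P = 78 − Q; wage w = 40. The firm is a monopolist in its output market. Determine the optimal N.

N* = 9

Marginal revenue from the inverse demand is MR = 78 − 2Q.
The marginal product is MP_N = 4·N^(-1/2).
A monopolist hires until marginal revenue product equals the wage: MR·MP_N = w.
At N, Q = 8·√N. Substituting and solving: (78 − 16·√N)·4·N^(-1/2) = 40 gives N = 9.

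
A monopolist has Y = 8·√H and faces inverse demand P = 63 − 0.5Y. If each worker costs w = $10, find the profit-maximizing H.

H* = 36

Marginal revenue from the inverse demand is MR = 63 − Y.
The marginal product is MP_H = 4·H^(-1/2).
A monopolist hires until marginal revenue product equals the wage: MR·MP_H = w.
At H, Y = 8·√H. Substituting and solving: (63 − 8·√H)·4·H^(-1/2) = 10 gives H = 36.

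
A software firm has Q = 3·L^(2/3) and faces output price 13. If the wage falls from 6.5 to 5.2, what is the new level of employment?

From P·MP_L = w with MP_L = 2·L^(-1/3), the labor demand is L(w) = (26/w)^(3).
At w = 6.5: L = 64. At w = 5.2: L = 125.

L* = 125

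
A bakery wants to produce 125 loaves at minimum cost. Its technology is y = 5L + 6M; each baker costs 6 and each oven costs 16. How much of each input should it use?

The inputs are perfect substitutes, so the firm uses whichever has the lower cost per unit of output.
Cost per unit of output via L is w/5 = 1.2; via M it is r/6 = 8/3. L is cheaper.
Producing y = 125 with L alone: L = 25, M = 0.

L* = 25, M* = 0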